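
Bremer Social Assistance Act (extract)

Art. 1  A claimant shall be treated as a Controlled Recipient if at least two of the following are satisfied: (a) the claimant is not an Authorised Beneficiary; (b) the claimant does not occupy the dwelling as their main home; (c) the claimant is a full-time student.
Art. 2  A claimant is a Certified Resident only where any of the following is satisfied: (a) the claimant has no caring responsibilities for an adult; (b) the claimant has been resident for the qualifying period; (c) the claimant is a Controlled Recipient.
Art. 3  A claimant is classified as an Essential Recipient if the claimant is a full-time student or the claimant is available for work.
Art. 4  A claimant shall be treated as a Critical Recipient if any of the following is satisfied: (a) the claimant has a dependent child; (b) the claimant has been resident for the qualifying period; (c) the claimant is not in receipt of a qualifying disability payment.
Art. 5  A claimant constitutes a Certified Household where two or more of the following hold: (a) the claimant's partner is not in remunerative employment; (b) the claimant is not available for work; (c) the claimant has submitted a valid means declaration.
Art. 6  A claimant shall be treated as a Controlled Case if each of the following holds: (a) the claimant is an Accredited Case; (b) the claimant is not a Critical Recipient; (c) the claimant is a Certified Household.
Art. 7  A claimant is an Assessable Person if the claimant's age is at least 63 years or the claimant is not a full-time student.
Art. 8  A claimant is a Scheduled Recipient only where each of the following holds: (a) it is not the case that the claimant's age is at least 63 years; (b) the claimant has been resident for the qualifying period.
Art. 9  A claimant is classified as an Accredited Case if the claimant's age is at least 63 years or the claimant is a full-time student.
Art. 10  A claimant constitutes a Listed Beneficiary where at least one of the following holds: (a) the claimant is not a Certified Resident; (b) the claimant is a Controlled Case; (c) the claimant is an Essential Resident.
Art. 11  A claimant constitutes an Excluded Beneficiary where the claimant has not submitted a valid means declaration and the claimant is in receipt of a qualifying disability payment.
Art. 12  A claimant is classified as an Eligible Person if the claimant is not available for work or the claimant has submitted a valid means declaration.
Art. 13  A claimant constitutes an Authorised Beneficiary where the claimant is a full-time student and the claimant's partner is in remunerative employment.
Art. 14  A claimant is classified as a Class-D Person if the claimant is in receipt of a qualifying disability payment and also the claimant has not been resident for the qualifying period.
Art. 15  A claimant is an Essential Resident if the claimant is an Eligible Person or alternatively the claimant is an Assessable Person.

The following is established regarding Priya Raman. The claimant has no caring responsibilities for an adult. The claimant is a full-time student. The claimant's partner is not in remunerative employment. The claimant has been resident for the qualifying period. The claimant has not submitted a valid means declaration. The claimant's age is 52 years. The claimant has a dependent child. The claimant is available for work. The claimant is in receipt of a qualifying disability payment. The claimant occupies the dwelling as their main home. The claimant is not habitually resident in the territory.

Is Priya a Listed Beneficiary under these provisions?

No

article 13 — Authorised Beneficiary: [the claimant is a full-time student? yes] AND [the claimant's partner is in remunerative employment? no] → not satisfied.
article 1 — Controlled Recipient: not an Authorised Beneficiary (article 13)? yes; the claimant does not occupy the dwelling as their main home? no; the claimant is a full-time student? yes — 2 of 3 hold (need ≥2) → satisfied.
article 2 — Certified Resident: [the claimant has no caring responsibilities for an adult? yes] OR [the claimant has been resident for the qualifying period? yes] OR [Controlled Recipient (article 1)? yes] → satisfied.
article 9 — Accredited Case: [claimant's age: 52 years ≥ 63 years? no] OR [the claimant is a full-time student? yes] → satisfied.
article 4 — Critical Recipient: [the claimant has a dependent child? yes] OR [the claimant has been resident for the qualifying period? yes] OR [the claimant is not in receipt of a qualifying disability payment? no] → satisfied.
article 5 — Certified Household: the claimant's partner is not in remunerative employment? yes; the claimant is not available for work? no; the claimant has submitted a valid means declaration? no — 1 of 3 hold (need ≥2) → not satisfied.
article 6 — Controlled Case: [Accredited Case (article 9)? yes] AND [not a Critical Recipient (article 4)? no] AND [Certified Household (article 5)? no] → not satisfied.
article 12 — Eligible Person: [the claimant is not available for work? no] OR [the claimant has submitted a valid means declaration? no] → not satisfied.
article 7 — Assessable Person: [claimant's age: 52 years ≥ 63 years? no] OR [the claimant is not a full-time student? no] → not satisfied.
article 15 — Essential Resident: [Eligible Person (article 12)? no] OR [Assessable Person (article 7)? no] → not satisfied.
article 10 — Listed Beneficiary: [not a Certified Resident (article 2)? no] OR [Controlled Case (article 6)? no] OR [Essential Resident (article 15)? no] → not satisfied.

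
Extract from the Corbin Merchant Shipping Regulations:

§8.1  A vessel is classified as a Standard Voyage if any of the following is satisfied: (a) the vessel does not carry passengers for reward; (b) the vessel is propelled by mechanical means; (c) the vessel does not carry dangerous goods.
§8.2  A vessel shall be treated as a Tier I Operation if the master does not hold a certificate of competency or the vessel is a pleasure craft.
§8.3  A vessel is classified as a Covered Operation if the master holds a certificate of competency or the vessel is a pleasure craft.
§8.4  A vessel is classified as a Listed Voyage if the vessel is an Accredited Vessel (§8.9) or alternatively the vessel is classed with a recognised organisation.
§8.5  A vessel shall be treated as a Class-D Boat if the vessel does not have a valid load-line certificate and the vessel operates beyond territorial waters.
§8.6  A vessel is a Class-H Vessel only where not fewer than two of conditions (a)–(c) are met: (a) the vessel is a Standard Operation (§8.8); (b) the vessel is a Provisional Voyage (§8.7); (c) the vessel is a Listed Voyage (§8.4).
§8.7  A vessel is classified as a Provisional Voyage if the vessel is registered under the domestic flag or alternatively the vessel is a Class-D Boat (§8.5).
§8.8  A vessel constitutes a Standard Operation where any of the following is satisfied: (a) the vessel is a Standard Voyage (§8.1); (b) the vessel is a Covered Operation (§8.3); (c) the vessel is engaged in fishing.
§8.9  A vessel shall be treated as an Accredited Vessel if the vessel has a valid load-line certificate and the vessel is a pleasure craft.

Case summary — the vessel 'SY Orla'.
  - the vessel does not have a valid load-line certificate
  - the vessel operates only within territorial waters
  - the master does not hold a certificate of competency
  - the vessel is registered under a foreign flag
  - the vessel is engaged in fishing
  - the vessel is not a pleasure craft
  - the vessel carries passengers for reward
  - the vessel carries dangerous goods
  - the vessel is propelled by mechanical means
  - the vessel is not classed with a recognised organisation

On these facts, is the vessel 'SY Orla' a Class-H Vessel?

No

§8.1 — Standard Voyage: [the vessel does not carry passengers for reward? no] OR [the vessel is propelled by mechanical means? yes] OR [the vessel does not carry dangerous goods? no] → satisfied.
§8.3 — Covered Operation: [the master holds a certificate of competency? no] OR [the vessel is a pleasure craft? no] → not satisfied.
§8.8 — Standard Operation: [Standard Voyage (§8.1)? yes] OR [Covered Operation (§8.3)? no] OR [the vessel is engaged in fishing? yes] → satisfied.
§8.5 — Class-D Boat: [the vessel does not have a valid load-line certificate? yes] AND [the vessel operates beyond territorial waters? no] → not satisfied.
§8.7 — Provisional Voyage: [the vessel is registered under the domestic flag? no] OR [Class-D Boat (§8.5)? no] → not satisfied.
§8.9 — Accredited Vessel: [the vessel has a valid load-line certificate? no] AND [the vessel is a pleasure craft? no] → not satisfied.
§8.4 — Listed Voyage: [Accredited Vessel (§8.9)? no] OR [the vessel is classed with a recognised organisation? no] → not satisfied.
§8.6 — Class-H Vessel: Standard Operation (§8.8)? yes; Provisional Voyage (§8.7)? no; Listed Voyage (§8.4)? no — 1 of 3 hold (need ≥2) → not satisfied.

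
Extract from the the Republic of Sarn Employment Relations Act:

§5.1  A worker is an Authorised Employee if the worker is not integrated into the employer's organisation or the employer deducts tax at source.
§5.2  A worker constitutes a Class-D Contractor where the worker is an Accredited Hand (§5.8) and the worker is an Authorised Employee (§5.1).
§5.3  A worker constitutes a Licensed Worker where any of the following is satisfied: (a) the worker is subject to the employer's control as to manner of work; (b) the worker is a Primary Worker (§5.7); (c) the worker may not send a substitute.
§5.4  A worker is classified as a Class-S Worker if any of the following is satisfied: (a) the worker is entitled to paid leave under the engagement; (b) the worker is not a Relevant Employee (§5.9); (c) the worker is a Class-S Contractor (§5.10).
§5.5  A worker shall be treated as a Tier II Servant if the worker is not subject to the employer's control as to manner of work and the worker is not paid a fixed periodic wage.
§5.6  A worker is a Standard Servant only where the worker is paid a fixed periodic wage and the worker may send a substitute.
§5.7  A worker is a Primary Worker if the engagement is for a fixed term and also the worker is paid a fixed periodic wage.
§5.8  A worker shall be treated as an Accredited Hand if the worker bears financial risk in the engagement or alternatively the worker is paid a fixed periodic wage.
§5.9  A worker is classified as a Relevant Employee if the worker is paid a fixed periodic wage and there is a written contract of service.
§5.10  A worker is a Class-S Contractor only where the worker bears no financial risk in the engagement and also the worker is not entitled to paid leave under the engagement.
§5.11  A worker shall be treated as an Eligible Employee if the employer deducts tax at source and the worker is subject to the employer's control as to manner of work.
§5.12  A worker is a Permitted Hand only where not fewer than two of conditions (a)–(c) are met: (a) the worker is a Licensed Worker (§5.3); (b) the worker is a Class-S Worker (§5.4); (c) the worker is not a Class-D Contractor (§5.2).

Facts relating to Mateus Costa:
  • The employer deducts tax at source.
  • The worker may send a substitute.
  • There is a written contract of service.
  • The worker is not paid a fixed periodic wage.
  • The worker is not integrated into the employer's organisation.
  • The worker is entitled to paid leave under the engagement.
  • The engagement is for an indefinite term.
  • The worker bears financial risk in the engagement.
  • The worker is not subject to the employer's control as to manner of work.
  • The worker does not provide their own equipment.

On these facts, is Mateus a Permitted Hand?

§5.7 — Primary Worker: [the engagement is for a fixed term? no] AND [the worker is paid a fixed periodic wage? no] → not satisfied.
§5.3 — Licensed Worker: [the worker is subject to the employer's control as to manner of work? no] OR [Primary Worker (§5.7)? no] OR [the worker may not send a substitute? no] → not satisfied.
§5.9 — Relevant Employee: [the worker is paid a fixed periodic wage? no] AND [there is a written contract of service? yes] → not satisfied.
§5.10 — Class-S Contractor: [the worker bears no financial risk in the engagement? no] AND [the worker is not entitled to paid leave under the engagement? no] → not satisfied.
§5.4 — Class-S Worker: [the worker is entitled to paid leave under the engagement? yes] OR [not a Relevant Employee (§5.9)? yes] OR [Class-S Contractor (§5.10)? no] → satisfied.
§5.8 — Accredited Hand: [the worker bears financial risk in the engagement? yes] OR [the worker is paid a fixed periodic wage? no] → satisfied.
§5.1 — Authorised Employee: [the worker is not integrated into the employer's organisation? yes] OR [the employer deducts tax at source? yes] → satisfied.
§5.2 — Class-D Contractor: [Accredited Hand (§5.8)? yes] AND [Authorised Employee (§5.1)? yes] → satisfied.
§5.12 — Permitted Hand: Licensed Worker (§5.3)? no; Class-S Worker (§5.4)? yes; not a Class-D Contractor (§5.2)? no — 1 of 3 hold (need ≥2) → not satisfied.

No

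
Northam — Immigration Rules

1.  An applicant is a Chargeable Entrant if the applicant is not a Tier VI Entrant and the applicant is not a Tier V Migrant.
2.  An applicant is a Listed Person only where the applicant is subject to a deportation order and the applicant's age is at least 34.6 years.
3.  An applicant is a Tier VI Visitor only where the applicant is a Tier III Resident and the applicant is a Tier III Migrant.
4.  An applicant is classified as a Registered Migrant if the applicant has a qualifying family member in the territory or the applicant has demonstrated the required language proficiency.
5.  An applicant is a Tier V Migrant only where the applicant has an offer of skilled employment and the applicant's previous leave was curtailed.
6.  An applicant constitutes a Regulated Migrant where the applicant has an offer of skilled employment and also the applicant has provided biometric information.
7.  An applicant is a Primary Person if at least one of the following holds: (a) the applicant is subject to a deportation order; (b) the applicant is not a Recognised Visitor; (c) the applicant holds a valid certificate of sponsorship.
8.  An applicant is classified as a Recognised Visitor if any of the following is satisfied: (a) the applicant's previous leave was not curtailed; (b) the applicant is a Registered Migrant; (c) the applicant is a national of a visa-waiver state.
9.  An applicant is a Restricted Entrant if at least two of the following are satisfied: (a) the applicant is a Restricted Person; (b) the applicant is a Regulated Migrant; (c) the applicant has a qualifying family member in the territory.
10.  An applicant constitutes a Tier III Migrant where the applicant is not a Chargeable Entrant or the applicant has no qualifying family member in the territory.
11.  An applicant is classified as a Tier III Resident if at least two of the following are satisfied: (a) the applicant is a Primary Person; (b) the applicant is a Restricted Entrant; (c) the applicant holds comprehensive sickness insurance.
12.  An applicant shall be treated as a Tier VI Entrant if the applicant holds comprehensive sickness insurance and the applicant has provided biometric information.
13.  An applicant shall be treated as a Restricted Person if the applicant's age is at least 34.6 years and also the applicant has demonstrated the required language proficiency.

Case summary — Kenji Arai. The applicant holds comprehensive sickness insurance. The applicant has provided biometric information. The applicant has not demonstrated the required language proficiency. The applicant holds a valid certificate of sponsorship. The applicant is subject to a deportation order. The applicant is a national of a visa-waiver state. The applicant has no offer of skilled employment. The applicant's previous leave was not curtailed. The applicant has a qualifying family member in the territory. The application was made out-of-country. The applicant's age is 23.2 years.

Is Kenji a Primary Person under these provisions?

Yes

paragraph 4 — Registered Migrant: [the applicant has a qualifying family member in the territory? yes] OR [the applicant has demonstrated the required language proficiency? no] → satisfied.
paragraph 8 — Recognised Visitor: [the applicant's previous leave was not curtailed? yes] OR [Registered Migrant (paragraph 4)? yes] OR [the applicant is a national of a visa-waiver state? yes] → satisfied.
paragraph 7 — Primary Person: [the applicant is subject to a deportation order? yes] OR [not a Recognised Visitor (paragraph 8)? no] OR [the applicant holds a valid certificate of sponsorship? yes] → satisfied.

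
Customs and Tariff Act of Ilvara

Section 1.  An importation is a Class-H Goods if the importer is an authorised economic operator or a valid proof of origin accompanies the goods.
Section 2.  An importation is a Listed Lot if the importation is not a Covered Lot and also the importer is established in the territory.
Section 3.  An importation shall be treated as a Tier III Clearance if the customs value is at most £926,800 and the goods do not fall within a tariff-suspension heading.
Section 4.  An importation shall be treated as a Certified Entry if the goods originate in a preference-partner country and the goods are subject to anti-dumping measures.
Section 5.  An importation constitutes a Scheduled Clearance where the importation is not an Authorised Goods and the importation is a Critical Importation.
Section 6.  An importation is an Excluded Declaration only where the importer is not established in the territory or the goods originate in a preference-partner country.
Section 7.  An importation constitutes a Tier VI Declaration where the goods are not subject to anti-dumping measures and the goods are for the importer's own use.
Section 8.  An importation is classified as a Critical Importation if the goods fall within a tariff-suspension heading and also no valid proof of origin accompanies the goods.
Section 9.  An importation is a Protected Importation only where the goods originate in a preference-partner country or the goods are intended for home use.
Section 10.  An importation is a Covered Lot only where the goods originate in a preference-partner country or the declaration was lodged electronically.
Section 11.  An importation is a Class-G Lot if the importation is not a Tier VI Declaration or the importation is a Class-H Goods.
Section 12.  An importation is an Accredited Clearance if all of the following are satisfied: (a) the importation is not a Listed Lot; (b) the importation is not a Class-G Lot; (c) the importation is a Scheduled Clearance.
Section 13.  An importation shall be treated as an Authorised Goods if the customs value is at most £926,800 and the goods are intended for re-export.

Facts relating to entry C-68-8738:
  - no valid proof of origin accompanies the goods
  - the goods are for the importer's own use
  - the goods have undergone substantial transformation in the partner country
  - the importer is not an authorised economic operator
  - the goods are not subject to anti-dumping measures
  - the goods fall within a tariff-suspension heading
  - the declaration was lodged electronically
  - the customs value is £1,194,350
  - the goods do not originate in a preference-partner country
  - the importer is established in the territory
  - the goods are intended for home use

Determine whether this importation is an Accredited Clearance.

section 10 — Covered Lot: [the goods originate in a preference-partner country? no] OR [the declaration was lodged electronically? yes] → satisfied.
section 2 — Listed Lot: [not a Covered Lot (section 10)? no] AND [the importer is established in the territory? yes] → not satisfied.
section 7 — Tier VI Declaration: [the goods are not subject to anti-dumping measures? yes] AND [the goods are for the importer's own use? yes] → satisfied.
section 1 — Class-H Goods: [the importer is an authorised economic operator? no] OR [a valid proof of origin accompanies the goods? no] → not satisfied.
section 11 — Class-G Lot: [not a Tier VI Declaration (section 7)? no] OR [Class-H Goods (section 1)? no] → not satisfied.
section 13 — Authorised Goods: [customs value: £1,194,350 ≤ £926,800? no] AND [the goods are intended for re-export? no] → not satisfied.
section 8 — Critical Importation: [the goods fall within a tariff-suspension heading? yes] AND [no valid proof of origin accompanies the goods? yes] → satisfied.
section 5 — Scheduled Clearance: [not an Authorised Goods (section 13)? yes] AND [Critical Importation (section 8)? yes] → satisfied.
section 12 — Accredited Clearance: [not a Listed Lot (section 2)? yes] AND [not a Class-G Lot (section 11)? yes] AND [Scheduled Clearance (section 5)? yes] → satisfied.

Yes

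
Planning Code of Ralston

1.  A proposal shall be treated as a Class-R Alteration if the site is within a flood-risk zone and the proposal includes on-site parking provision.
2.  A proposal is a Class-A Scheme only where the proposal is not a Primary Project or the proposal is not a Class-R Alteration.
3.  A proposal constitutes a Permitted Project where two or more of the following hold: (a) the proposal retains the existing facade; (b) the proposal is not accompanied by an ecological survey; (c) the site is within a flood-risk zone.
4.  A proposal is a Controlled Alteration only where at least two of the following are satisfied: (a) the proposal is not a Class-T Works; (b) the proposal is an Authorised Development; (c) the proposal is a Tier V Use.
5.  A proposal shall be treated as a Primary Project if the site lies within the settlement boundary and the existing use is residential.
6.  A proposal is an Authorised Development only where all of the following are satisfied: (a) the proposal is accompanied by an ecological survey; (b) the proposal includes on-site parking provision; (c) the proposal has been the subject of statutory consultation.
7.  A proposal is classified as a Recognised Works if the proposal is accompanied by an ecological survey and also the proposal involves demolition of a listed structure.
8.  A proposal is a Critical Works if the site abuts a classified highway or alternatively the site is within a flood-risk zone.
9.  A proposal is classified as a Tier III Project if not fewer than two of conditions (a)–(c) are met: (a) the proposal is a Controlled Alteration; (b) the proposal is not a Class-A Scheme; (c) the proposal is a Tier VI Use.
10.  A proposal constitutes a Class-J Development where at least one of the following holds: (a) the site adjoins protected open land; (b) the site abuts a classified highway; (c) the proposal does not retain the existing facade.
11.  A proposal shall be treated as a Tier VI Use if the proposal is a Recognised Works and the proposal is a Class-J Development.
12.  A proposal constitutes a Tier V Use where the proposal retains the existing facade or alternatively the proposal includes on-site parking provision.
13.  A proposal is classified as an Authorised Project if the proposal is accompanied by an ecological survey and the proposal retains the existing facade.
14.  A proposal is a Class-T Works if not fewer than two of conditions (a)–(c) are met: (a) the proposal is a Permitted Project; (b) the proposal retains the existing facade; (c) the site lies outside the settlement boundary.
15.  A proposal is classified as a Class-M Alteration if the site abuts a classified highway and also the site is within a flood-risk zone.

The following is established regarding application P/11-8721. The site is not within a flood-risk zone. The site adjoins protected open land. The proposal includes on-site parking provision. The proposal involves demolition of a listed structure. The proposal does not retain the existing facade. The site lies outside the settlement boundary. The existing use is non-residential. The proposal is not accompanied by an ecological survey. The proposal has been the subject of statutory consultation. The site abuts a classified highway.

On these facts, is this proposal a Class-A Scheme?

Yes

paragraph 5 — Primary Project: [the site lies within the settlement boundary? no] AND [the existing use is residential? no] → not satisfied.
paragraph 1 — Class-R Alteration: [the site is within a flood-risk zone? no] AND [the proposal includes on-site parking provision? yes] → not satisfied.
paragraph 2 — Class-A Scheme: [not a Primary Project (paragraph 5)? yes] OR [not a Class-R Alteration (paragraph 1)? yes] → satisfied.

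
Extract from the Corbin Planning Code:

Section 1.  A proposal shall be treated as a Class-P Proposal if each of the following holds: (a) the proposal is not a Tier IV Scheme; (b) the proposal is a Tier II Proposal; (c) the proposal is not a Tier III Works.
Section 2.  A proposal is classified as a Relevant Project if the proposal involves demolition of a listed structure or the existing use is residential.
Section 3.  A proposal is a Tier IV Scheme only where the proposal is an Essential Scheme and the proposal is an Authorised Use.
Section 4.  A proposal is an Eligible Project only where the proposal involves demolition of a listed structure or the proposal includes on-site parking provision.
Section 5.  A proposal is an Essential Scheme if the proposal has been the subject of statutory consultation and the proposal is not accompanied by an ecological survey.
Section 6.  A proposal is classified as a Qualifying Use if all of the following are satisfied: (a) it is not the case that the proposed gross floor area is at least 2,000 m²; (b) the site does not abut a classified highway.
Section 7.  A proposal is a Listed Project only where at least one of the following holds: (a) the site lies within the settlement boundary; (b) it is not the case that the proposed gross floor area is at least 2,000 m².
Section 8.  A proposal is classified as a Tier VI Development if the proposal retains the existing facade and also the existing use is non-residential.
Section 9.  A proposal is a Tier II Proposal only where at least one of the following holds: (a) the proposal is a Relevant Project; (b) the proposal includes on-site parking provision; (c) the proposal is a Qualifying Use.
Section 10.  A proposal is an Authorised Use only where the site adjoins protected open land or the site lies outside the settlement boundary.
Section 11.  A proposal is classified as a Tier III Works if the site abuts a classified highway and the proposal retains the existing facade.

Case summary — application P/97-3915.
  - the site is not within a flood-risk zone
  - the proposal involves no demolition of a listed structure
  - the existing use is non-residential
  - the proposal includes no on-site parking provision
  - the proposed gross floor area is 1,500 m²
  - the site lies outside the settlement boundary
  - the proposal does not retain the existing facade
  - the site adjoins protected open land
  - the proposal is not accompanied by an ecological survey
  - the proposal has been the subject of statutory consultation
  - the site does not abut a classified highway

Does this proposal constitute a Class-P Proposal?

section 5 — Essential Scheme: [the proposal has been the subject of statutory consultation? yes] AND [the proposal is not accompanied by an ecological survey? yes] → satisfied.
section 10 — Authorised Use: [the site adjoins protected open land? yes] OR [the site lies outside the settlement boundary? yes] → satisfied.
section 3 — Tier IV Scheme: [Essential Scheme (section 5)? yes] AND [Authorised Use (section 10)? yes] → satisfied.
section 2 — Relevant Project: [the proposal involves demolition of a listed structure? no] OR [the existing use is residential? no] → not satisfied.
section 6 — Qualifying Use: [proposed gross floor area: 1,500 m² ≥ 2,000 m²? no, so negated condition yes] AND [the site does not abut a classified highway? yes] → satisfied.
section 9 — Tier II Proposal: [Relevant Project (section 2)? no] OR [the proposal includes on-site parking provision? no] OR [Qualifying Use (section 6)? yes] → satisfied.
section 11 — Tier III Works: [the site abuts a classified highway? no] AND [the proposal retains the existing facade? no] → not satisfied.
section 1 — Class-P Proposal: [not a Tier IV Scheme (section 3)? no] AND [Tier II Proposal (section 9)? yes] AND [not a Tier III Works (section 11)? yes] → not satisfied.

No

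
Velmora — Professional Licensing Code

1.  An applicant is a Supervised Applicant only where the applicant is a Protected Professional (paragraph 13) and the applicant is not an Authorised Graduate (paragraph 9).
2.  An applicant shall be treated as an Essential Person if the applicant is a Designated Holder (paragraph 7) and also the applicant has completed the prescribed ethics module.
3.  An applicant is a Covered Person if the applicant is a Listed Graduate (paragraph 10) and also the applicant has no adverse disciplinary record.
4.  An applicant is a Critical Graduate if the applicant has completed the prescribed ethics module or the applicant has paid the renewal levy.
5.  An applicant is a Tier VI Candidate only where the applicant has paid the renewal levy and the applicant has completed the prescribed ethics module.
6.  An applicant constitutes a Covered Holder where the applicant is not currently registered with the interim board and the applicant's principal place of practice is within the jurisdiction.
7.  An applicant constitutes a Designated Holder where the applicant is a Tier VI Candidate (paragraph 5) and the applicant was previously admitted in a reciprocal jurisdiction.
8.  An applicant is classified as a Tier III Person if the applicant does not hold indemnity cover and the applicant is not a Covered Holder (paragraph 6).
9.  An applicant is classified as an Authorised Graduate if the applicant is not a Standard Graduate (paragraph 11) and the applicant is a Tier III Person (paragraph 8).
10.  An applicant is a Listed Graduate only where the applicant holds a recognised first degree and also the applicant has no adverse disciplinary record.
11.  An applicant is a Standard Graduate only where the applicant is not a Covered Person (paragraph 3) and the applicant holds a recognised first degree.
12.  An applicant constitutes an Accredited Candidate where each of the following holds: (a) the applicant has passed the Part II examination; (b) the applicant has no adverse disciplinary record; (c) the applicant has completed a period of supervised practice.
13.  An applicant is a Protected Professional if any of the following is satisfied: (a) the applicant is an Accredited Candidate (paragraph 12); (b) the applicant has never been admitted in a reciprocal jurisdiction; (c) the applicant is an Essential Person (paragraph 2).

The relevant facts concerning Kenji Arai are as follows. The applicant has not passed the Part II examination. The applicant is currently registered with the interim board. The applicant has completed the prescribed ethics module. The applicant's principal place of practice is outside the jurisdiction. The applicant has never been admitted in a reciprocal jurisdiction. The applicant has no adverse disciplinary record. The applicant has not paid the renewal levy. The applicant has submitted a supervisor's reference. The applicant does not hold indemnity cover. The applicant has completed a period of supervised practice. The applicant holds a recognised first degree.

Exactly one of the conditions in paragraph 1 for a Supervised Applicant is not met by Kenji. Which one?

Authorised Graduate

paragraph 12 — Accredited Candidate: [the applicant has passed the Part II examination? no] AND [the applicant has no adverse disciplinary record? yes] AND [the applicant has completed a period of supervised practice? yes] → not satisfied.
paragraph 5 — Tier VI Candidate: [the applicant has paid the renewal levy? no] AND [the applicant has completed the prescribed ethics module? yes] → not satisfied.
paragraph 7 — Designated Holder: [Tier VI Candidate (paragraph 5)? no] AND [the applicant was previously admitted in a reciprocal jurisdiction? no] → not satisfied.
paragraph 2 — Essential Person: [Designated Holder (paragraph 7)? no] AND [the applicant has completed the prescribed ethics module? yes] → not satisfied.
paragraph 13 — Protected Professional: [Accredited Candidate (paragraph 12)? no] OR [the applicant has never been admitted in a reciprocal jurisdiction? yes] OR [Essential Person (paragraph 2)? no] → satisfied.
paragraph 10 — Listed Graduate: [the applicant holds a recognised first degree? yes] AND [the applicant has no adverse disciplinary record? yes] → satisfied.
paragraph 3 — Covered Person: [Listed Graduate (paragraph 10)? yes] AND [the applicant has no adverse disciplinary record? yes] → satisfied.
paragraph 11 — Standard Graduate: [not a Covered Person (paragraph 3)? no] AND [the applicant holds a recognised first degree? yes] → not satisfied.
paragraph 6 — Covered Holder: [the applicant is not currently registered with the interim board? no] AND [the applicant's principal place of practice is within the jurisdiction? no] → not satisfied.
paragraph 8 — Tier III Person: [the applicant does not hold indemnity cover? yes] AND [not a Covered Holder (paragraph 6)? yes] → satisfied.
paragraph 9 — Authorised Graduate: [not a Standard Graduate (paragraph 11)? yes] AND [Tier III Person (paragraph 8)? yes] → satisfied.
paragraph 1 — Supervised Applicant: [Protected Professional (paragraph 13)? yes] AND [not an Authorised Graduate (paragraph 9)? no] → not satisfied.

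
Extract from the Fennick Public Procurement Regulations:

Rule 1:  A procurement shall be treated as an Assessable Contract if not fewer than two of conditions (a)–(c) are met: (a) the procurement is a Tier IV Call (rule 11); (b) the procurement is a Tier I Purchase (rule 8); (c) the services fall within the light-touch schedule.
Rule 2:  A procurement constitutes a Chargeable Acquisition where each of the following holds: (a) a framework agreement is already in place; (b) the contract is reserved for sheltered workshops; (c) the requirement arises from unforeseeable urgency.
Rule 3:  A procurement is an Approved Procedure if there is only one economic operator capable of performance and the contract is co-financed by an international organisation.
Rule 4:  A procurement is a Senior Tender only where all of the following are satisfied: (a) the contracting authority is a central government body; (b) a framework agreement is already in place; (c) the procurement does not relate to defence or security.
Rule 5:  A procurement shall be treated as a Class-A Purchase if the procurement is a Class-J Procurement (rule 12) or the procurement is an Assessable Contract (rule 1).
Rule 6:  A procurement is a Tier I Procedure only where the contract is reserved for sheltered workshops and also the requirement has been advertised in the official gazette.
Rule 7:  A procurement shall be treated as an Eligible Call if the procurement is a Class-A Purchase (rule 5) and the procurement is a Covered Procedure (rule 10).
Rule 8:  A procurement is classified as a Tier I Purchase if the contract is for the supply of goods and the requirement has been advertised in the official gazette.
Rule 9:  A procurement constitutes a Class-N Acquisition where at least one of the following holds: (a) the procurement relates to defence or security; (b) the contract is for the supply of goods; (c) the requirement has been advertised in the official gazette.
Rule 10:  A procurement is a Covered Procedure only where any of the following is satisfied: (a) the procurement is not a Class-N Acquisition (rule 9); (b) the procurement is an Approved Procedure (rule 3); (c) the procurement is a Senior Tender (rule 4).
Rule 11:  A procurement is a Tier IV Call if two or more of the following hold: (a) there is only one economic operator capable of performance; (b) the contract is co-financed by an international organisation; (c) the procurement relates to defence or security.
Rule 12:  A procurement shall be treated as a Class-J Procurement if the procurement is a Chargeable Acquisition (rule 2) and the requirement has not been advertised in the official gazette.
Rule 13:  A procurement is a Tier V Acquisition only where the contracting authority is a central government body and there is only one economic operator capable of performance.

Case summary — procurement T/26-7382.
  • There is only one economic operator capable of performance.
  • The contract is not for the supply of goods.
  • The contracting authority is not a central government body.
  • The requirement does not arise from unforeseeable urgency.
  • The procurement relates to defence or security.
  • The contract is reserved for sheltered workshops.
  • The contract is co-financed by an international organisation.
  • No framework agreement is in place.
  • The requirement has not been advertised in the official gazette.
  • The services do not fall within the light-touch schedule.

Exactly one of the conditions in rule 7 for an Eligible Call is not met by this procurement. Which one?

Class-A Purchase

rule 2 — Chargeable Acquisition: [a framework agreement is already in place? no] AND [the contract is reserved for sheltered workshops? yes] AND [the requirement arises from unforeseeable urgency? no] → not satisfied.
rule 12 — Class-J Procurement: [Chargeable Acquisition (rule 2)? no] AND [the requirement has not been advertised in the official gazette? yes] → not satisfied.
rule 11 — Tier IV Call: there is only one economic operator capable of performance? yes; the contract is co-financed by an international organisation? yes; the procurement relates to defence or security? yes — 3 of 3 hold (need ≥2) → satisfied.
rule 8 — Tier I Purchase: [the contract is for the supply of goods? no] AND [the requirement has been advertised in the official gazette? no] → not satisfied.
rule 1 — Assessable Contract: Tier IV Call (rule 11)? yes; Tier I Purchase (rule 8)? no; the services fall within the light-touch schedule? no — 1 of 3 hold (need ≥2) → not satisfied.
rule 5 — Class-A Purchase: [Class-J Procurement (rule 12)? no] OR [Assessable Contract (rule 1)? no] → not satisfied.
rule 9 — Class-N Acquisition: [the procurement relates to defence or security? yes] OR [the contract is for the supply of goods? no] OR [the requirement has been advertised in the official gazette? no] → satisfied.
rule 3 — Approved Procedure: [there is only one economic operator capable of performance? yes] AND [the contract is co-financed by an international organisation? yes] → satisfied.
rule 4 — Senior Tender: [the contracting authority is a central government body? no] AND [a framework agreement is already in place? no] AND [the procurement does not relate to defence or security? no] → not satisfied.
rule 10 — Covered Procedure: [not a Class-N Acquisition (rule 9)? no] OR [Approved Procedure (rule 3)? yes] OR [Senior Tender (rule 4)? no] → satisfied.
rule 7 — Eligible Call: [Class-A Purchase (rule 5)? no] AND [Covered Procedure (rule 10)? yes] → not satisfied.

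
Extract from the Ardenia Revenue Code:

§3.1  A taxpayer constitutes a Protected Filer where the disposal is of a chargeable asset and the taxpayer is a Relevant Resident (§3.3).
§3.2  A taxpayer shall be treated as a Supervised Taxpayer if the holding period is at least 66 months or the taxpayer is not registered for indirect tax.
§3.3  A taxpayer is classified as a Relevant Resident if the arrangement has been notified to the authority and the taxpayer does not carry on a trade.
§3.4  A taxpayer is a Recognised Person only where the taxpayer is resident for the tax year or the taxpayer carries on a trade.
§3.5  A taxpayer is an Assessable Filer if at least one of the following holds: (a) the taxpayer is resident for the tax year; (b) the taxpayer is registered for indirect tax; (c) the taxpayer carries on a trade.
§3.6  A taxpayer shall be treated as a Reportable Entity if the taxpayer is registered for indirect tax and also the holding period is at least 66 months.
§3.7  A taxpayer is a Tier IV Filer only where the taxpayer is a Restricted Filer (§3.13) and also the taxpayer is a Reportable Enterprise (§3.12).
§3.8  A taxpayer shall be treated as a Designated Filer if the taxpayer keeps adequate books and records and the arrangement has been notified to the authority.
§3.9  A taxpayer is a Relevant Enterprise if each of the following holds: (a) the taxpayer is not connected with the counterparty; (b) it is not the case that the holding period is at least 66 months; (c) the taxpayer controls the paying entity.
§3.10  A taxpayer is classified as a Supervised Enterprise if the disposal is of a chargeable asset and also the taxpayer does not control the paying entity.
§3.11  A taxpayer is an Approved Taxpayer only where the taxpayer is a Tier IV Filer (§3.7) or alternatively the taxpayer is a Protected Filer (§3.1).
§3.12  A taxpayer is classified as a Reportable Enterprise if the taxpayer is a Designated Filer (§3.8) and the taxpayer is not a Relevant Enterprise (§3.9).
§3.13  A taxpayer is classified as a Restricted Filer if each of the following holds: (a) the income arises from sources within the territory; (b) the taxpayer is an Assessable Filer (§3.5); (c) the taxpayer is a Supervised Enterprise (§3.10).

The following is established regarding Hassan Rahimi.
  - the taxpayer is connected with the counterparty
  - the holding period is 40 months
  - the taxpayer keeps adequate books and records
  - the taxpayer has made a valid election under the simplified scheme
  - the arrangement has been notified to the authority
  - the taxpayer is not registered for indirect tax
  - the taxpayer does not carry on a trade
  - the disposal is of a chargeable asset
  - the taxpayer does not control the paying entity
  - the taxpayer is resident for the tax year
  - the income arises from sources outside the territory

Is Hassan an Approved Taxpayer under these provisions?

Yes

Under §3.5: the taxpayer is resident for the tax year? yes; or the taxpayer is registered for indirect tax? no; or the taxpayer carries on a trade? no. So the taxpayer is an Assessable Filer.
Under §3.10: the disposal is of a chargeable asset? yes; and the taxpayer does not control the paying entity? yes. So the taxpayer is a Supervised Enterprise.
Under §3.13: the income arises from sources within the territory? no; and Assessable Filer (§3.5)? yes; and Supervised Enterprise (§3.10)? yes. So the taxpayer is not a Restricted Filer.
Under §3.8: the taxpayer keeps adequate books and records? yes; and the arrangement has been notified to the authority? yes. So the taxpayer is a Designated Filer.
Under §3.9: the taxpayer is not connected with the counterparty? no; and holding period: 40 months ≥ 66 months? no, so negated condition yes; and the taxpayer controls the paying entity? no. So the taxpayer is not a Relevant Enterprise.
Under §3.12: Designated Filer (§3.8)? yes; and not a Relevant Enterprise (§3.9)? yes. So the taxpayer is a Reportable Enterprise.
Under §3.7: Restricted Filer (§3.13)? no; and Reportable Enterprise (§3.12)? yes. So the taxpayer is not a Tier IV Filer.
Under §3.3: the arrangement has been notified to the authority? yes; and the taxpayer does not carry on a trade? yes. So the taxpayer is a Relevant Resident.
Under §3.1: the disposal is of a chargeable asset? yes; and Relevant Resident (§3.3)? yes. So the taxpayer is a Protected Filer.
Under §3.11: Tier IV Filer (§3.7)? no; or Protected Filer (§3.1)? yes. So the taxpayer is an Approved Taxpayer.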